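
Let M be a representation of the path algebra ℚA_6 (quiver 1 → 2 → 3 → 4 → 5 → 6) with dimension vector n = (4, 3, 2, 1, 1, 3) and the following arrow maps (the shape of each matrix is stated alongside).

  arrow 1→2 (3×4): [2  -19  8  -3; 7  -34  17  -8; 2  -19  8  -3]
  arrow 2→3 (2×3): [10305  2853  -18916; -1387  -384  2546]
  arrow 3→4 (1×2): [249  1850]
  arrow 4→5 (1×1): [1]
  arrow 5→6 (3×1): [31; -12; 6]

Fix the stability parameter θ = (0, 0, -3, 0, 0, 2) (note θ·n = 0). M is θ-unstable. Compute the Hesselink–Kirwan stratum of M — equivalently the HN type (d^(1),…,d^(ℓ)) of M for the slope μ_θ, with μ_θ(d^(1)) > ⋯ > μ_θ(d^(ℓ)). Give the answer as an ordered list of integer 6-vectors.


Interval decomposition of M: I[1,1]^2, I[1,3], I[1,6], I[2,2], I[6,6]^2.
HN type (ℓ=3): μ^(1)=2; μ^(2)=0; μ^(3)=-1

((0, 0, 0, 0, 0, 3); (2, 1, 0, 1, 1, 0); (2, 2, 2, 0, 0, 0))


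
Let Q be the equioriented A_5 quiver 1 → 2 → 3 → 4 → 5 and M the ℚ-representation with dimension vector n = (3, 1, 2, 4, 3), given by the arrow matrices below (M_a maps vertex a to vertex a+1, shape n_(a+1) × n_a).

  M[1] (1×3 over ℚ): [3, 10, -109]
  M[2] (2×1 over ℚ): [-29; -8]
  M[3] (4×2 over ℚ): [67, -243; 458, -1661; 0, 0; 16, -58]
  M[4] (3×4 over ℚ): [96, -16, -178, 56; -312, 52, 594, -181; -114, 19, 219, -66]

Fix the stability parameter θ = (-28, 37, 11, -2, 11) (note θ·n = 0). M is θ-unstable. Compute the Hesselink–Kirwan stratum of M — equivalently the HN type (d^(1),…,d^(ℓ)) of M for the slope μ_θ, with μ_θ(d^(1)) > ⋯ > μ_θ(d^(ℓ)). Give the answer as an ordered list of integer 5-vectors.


Via rank(M_{q-1}∘⋯∘M_p): M ≅ I[1,1]^2, I[1,4], I[3,5], I[4,5]^2.
μ_θ-semistable layers: μ^(1)=46/3; μ^(2)=11; μ^(3)=9/2; μ^(4)=-2; μ^(5)=-28

((0, 1, 1, 1, 0); (0, 0, 0, 0, 3); (0, 0, 1, 1, 0); (0, 0, 0, 2, 0); (3, 0, 0, 0, 0))


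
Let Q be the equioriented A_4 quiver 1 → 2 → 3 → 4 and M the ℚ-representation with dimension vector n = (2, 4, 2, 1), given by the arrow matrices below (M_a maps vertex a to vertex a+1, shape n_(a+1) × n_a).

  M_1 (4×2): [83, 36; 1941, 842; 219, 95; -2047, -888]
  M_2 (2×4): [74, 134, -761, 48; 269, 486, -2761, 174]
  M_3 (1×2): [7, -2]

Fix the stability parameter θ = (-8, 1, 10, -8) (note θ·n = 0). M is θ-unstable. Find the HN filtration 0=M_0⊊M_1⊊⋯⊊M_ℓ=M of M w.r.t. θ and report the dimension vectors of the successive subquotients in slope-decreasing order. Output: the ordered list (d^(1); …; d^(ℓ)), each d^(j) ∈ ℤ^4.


Interval decomposition of M: I[1,3], I[1,4], I[2,2]^2.
HN type (ℓ=3): μ^(1)=10; μ^(2)=1; μ^(3)=-8

((0, 0, 1, 0); (0, 4, 1, 1); (2, 0, 0, 0))


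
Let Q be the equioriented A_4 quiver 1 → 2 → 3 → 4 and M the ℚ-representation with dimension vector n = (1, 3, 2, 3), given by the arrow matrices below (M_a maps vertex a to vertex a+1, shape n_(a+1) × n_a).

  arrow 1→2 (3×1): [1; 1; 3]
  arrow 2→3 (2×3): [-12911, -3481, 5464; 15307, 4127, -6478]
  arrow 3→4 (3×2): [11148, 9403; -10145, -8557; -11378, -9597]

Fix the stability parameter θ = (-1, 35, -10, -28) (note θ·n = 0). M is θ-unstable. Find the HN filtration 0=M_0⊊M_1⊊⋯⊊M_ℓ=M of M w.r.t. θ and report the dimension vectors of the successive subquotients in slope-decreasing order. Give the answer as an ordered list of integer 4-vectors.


Via rank(M_{q-1}∘⋯∘M_p): M ≅ I[1,2], I[2,4]^2, I[4,4].
μ_θ-semistable layers: μ^(1)=35; μ^(2)=-1; μ^(3)=-28

((0, 1, 0, 0); (1, 2, 2, 2); (0, 0, 0, 1))


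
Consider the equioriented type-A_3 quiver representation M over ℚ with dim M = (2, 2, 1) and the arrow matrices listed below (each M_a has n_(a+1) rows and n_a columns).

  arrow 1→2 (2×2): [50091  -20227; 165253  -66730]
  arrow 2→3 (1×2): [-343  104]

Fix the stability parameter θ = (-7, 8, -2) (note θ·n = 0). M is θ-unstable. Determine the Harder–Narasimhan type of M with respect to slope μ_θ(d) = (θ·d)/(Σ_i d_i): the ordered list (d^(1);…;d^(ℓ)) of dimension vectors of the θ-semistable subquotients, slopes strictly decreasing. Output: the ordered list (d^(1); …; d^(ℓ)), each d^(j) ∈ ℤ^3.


Via rank(M_{q-1}∘⋯∘M_p): M ≅ I[1,2], I[1,3].
μ_θ-semistable layers: μ^(1)=8; μ^(2)=3; μ^(3)=-7

((0, 1, 0); (0, 1, 1); (2, 0, 0))


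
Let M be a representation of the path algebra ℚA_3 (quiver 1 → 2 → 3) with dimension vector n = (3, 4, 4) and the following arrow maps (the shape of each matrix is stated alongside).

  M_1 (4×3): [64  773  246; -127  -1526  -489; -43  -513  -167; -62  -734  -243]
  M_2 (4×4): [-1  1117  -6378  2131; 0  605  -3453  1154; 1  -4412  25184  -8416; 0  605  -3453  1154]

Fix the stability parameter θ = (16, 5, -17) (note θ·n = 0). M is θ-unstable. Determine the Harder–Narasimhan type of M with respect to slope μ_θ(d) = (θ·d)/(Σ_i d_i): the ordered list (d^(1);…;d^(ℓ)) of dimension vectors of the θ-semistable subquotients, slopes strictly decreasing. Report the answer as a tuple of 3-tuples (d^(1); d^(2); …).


Interval decomposition of M: I[1,3]^3, I[2,2], I[3,3].
HN type (ℓ=3): μ^(1)=5; μ^(2)=4/3; μ^(3)=-17

((0, 1, 0); (3, 3, 3); (0, 0, 1))


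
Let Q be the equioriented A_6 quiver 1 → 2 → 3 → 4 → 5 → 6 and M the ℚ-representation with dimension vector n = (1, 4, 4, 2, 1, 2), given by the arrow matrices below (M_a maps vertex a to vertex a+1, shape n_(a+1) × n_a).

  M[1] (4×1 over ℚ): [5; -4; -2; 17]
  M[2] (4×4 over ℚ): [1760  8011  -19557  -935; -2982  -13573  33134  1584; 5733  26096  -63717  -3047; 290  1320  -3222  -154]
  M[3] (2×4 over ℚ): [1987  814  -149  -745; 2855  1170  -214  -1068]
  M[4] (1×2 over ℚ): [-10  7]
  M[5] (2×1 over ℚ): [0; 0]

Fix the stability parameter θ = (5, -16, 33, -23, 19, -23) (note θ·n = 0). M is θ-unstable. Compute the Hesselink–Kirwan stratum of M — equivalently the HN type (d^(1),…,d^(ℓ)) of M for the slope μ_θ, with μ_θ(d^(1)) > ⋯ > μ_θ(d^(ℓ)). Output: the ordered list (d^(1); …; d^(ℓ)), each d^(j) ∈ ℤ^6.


Interval decomposition of M: I[1,5], I[2,2], I[2,3], I[2,4], I[3,3], I[6,6]^2.
HN type (ℓ=6): μ^(1)=33; μ^(2)=19; μ^(3)=5; μ^(4)=-11/2; μ^(5)=-16; μ^(6)=-23

((0, 0, 2, 0, 0, 0); (0, 0, 0, 0, 1, 0); (0, 0, 2, 2, 0, 0); (1, 1, 0, 0, 0, 0); (0, 3, 0, 0, 0, 0); (0, 0, 0, 0, 0, 2))


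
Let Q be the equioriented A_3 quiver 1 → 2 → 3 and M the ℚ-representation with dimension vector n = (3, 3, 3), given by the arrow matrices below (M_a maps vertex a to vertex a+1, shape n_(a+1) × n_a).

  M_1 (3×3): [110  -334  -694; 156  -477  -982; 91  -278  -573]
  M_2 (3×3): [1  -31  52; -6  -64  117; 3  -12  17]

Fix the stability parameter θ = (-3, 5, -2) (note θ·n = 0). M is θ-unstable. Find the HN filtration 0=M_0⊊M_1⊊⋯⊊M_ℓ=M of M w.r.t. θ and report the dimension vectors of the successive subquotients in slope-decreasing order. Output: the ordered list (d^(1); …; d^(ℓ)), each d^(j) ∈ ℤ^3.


Barcode: M ≅ I[1,1], I[1,3]^2, I[2,3]. HN layers by μ_θ (2 steps, strictly decreasing):
  μ^(1)=3/2; μ^(2)=-3

((0, 3, 3); (3, 0, 0))


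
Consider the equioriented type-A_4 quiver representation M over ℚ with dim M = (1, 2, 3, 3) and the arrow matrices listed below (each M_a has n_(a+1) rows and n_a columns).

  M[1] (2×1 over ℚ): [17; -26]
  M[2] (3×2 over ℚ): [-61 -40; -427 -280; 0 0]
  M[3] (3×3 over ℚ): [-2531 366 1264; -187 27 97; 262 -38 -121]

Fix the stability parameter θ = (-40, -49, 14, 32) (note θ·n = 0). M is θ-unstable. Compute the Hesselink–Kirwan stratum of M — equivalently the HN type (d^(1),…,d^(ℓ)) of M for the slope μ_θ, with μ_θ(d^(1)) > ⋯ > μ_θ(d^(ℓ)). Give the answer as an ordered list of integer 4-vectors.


Interval decomposition of M: I[1,4], I[2,2], I[3,4]^2.
HN type (ℓ=4): μ^(1)=32; μ^(2)=14; μ^(3)=-89/2; μ^(4)=-49

((0, 0, 0, 3); (0, 0, 3, 0); (1, 1, 0, 0); (0, 1, 0, 0))


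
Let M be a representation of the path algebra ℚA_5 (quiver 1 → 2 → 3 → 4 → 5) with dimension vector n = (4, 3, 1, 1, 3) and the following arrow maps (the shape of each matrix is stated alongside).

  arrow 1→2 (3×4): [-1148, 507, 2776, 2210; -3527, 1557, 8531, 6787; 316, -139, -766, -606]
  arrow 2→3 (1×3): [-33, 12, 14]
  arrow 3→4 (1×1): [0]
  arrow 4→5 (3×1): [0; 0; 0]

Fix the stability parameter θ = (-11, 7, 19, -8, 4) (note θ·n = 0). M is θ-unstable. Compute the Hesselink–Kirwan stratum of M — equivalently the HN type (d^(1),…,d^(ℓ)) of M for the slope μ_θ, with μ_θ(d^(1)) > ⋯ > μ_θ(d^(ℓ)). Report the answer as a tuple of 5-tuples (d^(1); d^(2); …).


Via rank(M_{q-1}∘⋯∘M_p): M ≅ I[1,1], I[1,2]^2, I[1,3], I[4,4], I[5,5]^3.
μ_θ-semistable layers: μ^(1)=19; μ^(2)=7; μ^(3)=4; μ^(4)=-8; μ^(5)=-11

((0, 0, 1, 0, 0); (0, 3, 0, 0, 0); (0, 0, 0, 0, 3); (0, 0, 0, 1, 0); (4, 0, 0, 0, 0))


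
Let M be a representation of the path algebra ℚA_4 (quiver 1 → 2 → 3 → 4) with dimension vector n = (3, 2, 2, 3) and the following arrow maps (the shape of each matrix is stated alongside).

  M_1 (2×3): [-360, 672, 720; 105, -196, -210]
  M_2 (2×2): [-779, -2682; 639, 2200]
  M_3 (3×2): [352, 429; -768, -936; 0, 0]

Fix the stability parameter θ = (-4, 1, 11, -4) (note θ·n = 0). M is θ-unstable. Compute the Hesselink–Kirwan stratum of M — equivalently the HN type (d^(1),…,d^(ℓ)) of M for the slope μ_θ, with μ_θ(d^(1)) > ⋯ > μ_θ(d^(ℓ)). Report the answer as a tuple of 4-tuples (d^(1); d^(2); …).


Via rank(M_{q-1}∘⋯∘M_p): M ≅ I[1,1]^2, I[1,3], I[2,4], I[4,4]^2.
μ_θ-semistable layers: μ^(1)=11; μ^(2)=7/2; μ^(3)=1; μ^(4)=-4

((0, 0, 1, 0); (0, 0, 1, 1); (0, 2, 0, 0); (3, 0, 0, 2))


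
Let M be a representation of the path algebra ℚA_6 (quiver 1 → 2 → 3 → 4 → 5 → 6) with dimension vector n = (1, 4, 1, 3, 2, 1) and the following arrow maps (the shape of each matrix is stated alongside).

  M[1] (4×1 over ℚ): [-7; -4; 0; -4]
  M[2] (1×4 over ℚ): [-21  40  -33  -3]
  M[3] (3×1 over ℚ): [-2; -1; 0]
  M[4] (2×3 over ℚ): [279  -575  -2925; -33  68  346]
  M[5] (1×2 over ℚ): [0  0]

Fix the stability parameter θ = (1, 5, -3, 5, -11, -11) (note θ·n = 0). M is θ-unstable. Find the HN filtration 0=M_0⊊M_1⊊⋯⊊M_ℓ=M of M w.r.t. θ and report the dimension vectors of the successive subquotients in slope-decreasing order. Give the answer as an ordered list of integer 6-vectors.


Via rank(M_{q-1}∘⋯∘M_p): M ≅ I[1,5], I[2,2]^3, I[4,4], I[4,5], I[6,6].
μ_θ-semistable layers: μ^(1)=5; μ^(2)=-3/5; μ^(3)=-3; μ^(4)=-11

((0, 3, 0, 1, 0, 0); (1, 1, 1, 1, 1, 0); (0, 0, 0, 1, 1, 0); (0, 0, 0, 0, 0, 1))


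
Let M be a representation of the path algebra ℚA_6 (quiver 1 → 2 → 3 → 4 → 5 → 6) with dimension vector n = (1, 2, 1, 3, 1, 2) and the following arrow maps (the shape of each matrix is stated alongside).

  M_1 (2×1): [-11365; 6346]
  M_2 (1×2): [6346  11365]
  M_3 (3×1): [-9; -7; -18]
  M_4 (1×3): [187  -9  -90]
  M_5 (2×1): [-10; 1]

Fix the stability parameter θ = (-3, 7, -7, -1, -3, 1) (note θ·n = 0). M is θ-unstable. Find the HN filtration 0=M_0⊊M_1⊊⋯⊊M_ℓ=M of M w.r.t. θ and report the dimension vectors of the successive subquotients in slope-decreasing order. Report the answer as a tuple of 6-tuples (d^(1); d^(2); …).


Via rank(M_{q-1}∘⋯∘M_p): M ≅ I[1,2], I[2,4], I[4,4], I[4,6], I[6,6].
μ_θ-semistable layers: μ^(1)=7; μ^(2)=1; μ^(3)=-1/3; μ^(4)=-1; μ^(5)=-2; μ^(6)=-3

((0, 1, 0, 0, 0, 0); (0, 0, 0, 0, 0, 2); (0, 1, 1, 1, 0, 0); (0, 0, 0, 1, 0, 0); (0, 0, 0, 1, 1, 0); (1, 0, 0, 0, 0, 0))


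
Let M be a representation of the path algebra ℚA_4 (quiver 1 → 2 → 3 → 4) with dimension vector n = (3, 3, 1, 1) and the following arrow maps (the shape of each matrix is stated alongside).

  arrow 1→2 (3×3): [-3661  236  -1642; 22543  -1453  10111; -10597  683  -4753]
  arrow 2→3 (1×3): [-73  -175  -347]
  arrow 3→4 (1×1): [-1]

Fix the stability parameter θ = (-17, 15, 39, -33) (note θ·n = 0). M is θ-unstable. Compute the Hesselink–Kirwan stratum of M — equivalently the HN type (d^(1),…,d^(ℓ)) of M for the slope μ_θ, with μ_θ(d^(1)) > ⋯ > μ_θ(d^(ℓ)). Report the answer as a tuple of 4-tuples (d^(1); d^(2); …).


Interval decomposition of M: I[1,1], I[1,2], I[1,4], I[2,2].
HN type (ℓ=3): μ^(1)=15; μ^(2)=7; μ^(3)=-17

((0, 2, 0, 0); (0, 1, 1, 1); (3, 0, 0, 0))


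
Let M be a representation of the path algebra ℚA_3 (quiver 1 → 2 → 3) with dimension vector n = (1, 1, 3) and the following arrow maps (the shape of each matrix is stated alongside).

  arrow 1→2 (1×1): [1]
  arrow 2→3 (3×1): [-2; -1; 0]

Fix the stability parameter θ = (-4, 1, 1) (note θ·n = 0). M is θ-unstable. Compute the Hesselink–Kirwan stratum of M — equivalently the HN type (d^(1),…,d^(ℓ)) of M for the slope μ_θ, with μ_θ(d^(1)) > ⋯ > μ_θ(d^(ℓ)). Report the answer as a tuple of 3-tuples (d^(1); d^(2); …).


Via rank(M_{q-1}∘⋯∘M_p): M ≅ I[1,3], I[3,3]^2.
μ_θ-semistable layers: μ^(1)=1; μ^(2)=-4

((0, 1, 3); (1, 0, 0))


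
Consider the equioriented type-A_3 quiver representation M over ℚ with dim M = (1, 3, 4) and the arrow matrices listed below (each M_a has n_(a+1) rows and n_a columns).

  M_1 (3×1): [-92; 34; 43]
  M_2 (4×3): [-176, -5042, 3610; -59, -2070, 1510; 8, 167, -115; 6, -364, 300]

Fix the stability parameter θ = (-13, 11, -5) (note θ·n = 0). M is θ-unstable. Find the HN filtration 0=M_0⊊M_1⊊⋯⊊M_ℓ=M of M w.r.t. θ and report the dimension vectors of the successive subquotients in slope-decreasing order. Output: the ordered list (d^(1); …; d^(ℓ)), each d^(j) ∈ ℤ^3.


Interval decomposition of M: I[1,3], I[2,2], I[2,3], I[3,3]^2.
HN type (ℓ=4): μ^(1)=11; μ^(2)=3; μ^(3)=-5; μ^(4)=-13

((0, 1, 0); (0, 2, 2); (0, 0, 2); (1, 0, 0))


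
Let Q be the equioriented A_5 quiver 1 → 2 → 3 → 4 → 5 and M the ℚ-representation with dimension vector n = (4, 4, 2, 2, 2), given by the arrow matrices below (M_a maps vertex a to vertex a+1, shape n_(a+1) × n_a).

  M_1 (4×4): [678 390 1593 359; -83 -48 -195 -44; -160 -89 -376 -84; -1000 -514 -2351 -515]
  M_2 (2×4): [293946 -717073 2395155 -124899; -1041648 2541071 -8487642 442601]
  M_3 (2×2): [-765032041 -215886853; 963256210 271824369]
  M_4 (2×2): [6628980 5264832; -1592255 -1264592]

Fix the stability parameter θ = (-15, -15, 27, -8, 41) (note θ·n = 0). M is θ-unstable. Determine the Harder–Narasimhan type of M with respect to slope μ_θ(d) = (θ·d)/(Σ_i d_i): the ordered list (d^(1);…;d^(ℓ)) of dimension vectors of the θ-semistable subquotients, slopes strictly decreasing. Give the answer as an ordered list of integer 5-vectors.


Via rank(M_{q-1}∘⋯∘M_p): M ≅ I[1,1], I[1,2], I[1,4], I[1,5], I[2,2], I[5,5].
μ_θ-semistable layers: μ^(1)=41; μ^(2)=19/2; μ^(3)=-15

((0, 0, 0, 0, 2); (0, 0, 2, 2, 0); (4, 4, 0, 0, 0))


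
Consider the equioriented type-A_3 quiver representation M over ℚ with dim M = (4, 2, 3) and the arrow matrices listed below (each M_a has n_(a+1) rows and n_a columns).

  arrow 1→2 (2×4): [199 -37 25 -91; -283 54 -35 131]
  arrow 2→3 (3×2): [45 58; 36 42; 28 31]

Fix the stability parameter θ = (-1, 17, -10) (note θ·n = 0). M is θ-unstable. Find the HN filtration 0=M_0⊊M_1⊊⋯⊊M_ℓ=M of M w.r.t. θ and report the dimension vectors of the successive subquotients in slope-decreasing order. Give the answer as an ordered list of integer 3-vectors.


Barcode: M ≅ I[1,1]^2, I[1,3]^2, I[3,3]. HN layers by μ_θ (3 steps, strictly decreasing):
  μ^(1)=7/2; μ^(2)=-1; μ^(3)=-10

((0, 2, 2); (4, 0, 0); (0, 0, 1))


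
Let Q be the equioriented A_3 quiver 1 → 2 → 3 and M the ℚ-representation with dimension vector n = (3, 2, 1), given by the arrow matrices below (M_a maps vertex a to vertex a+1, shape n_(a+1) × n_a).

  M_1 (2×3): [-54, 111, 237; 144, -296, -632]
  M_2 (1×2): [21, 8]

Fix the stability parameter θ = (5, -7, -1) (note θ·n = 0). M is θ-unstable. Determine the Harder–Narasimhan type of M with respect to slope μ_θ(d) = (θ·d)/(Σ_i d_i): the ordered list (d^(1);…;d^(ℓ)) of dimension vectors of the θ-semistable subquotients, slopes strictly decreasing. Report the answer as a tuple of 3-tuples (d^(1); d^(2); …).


Barcode: M ≅ I[1,1]^2, I[1,3], I[2,2]. HN layers by μ_θ (3 steps, strictly decreasing):
  μ^(1)=5; μ^(2)=-1; μ^(3)=-7

((2, 0, 0); (1, 1, 1); (0, 1, 0))


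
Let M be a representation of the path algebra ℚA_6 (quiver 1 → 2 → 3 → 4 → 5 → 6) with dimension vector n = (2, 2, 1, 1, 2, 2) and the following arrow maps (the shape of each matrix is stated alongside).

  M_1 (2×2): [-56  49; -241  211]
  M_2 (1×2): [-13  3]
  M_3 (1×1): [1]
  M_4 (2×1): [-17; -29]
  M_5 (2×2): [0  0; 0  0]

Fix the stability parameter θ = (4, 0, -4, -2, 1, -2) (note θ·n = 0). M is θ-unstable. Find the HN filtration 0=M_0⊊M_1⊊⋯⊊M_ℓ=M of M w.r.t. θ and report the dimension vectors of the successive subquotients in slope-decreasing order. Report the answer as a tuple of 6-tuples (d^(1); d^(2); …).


Via rank(M_{q-1}∘⋯∘M_p): M ≅ I[1,2], I[1,5], I[5,5], I[6,6]^2.
μ_θ-semistable layers: μ^(1)=2; μ^(2)=1; μ^(3)=-1/2; μ^(4)=-2

((1, 1, 0, 0, 0, 0); (0, 0, 0, 0, 2, 0); (1, 1, 1, 1, 0, 0); (0, 0, 0, 0, 0, 2))


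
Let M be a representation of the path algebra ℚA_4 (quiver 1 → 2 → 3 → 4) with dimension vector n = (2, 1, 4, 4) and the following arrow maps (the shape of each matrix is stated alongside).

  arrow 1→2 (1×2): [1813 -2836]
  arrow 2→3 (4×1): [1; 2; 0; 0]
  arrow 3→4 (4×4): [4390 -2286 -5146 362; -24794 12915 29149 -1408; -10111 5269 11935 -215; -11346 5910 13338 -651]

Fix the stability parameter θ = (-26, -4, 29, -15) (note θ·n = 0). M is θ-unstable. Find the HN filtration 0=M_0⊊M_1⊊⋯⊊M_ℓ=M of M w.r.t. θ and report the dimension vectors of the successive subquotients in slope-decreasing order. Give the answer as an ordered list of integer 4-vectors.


Barcode: M ≅ I[1,1], I[1,4], I[3,3], I[3,4]^2, I[4,4]. HN layers by μ_θ (5 steps, strictly decreasing):
  μ^(1)=29; μ^(2)=7; μ^(3)=-4; μ^(4)=-15; μ^(5)=-26

((0, 0, 1, 0); (0, 0, 3, 3); (0, 1, 0, 0); (0, 0, 0, 1); (2, 0, 0, 0))


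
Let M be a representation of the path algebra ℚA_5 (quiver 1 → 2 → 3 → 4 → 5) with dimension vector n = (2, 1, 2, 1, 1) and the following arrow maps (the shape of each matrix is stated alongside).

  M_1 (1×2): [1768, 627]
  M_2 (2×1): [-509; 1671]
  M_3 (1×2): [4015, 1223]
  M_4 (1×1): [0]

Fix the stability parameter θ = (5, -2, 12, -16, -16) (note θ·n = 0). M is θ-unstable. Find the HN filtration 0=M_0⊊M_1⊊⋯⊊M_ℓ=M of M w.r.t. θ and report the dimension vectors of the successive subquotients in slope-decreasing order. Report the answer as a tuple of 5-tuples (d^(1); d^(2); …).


Barcode: M ≅ I[1,1], I[1,4], I[3,3], I[5,5]. HN layers by μ_θ (4 steps, strictly decreasing):
  μ^(1)=12; μ^(2)=5; μ^(3)=-1/4; μ^(4)=-16

((0, 0, 1, 0, 0); (1, 0, 0, 0, 0); (1, 1, 1, 1, 0); (0, 0, 0, 0, 1))


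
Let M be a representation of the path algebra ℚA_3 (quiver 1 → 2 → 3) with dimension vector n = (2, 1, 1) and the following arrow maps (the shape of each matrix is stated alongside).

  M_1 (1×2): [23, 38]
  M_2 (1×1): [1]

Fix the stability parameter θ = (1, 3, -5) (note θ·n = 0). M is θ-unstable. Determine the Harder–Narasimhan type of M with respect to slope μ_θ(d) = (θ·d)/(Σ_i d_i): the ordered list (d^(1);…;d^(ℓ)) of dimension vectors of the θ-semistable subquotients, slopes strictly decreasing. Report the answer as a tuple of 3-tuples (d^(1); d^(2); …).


Interval decomposition of M: I[1,1], I[1,3].
HN type (ℓ=2): μ^(1)=1; μ^(2)=-1/3

((1, 0, 0); (1, 1, 1))


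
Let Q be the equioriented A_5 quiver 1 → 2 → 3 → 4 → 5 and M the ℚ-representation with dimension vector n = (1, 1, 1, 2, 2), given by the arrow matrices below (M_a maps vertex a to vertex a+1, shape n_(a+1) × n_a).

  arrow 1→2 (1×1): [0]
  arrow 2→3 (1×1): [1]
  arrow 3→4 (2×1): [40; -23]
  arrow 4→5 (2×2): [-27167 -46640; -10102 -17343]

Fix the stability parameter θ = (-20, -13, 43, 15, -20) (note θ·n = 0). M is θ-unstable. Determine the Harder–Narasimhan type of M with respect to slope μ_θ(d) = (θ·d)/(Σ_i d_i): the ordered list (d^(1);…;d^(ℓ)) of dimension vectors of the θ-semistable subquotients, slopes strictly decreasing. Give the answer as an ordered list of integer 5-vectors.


Barcode: M ≅ I[1,1], I[2,5], I[4,5]. HN layers by μ_θ (4 steps, strictly decreasing):
  μ^(1)=38/3; μ^(2)=-5/2; μ^(3)=-13; μ^(4)=-20

((0, 0, 1, 1, 1); (0, 0, 0, 1, 1); (0, 1, 0, 0, 0); (1, 0, 0, 0, 0))


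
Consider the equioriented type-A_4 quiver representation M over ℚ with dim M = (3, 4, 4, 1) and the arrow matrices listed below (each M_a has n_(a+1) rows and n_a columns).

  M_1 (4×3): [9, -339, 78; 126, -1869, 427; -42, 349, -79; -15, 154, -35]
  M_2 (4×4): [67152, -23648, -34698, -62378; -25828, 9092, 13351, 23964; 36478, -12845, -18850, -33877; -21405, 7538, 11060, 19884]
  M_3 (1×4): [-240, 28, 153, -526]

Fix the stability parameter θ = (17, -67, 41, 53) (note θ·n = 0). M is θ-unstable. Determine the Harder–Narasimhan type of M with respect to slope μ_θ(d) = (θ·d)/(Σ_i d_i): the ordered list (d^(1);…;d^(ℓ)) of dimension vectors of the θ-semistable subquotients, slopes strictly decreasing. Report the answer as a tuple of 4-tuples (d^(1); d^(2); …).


Via rank(M_{q-1}∘⋯∘M_p): M ≅ I[1,1], I[1,3], I[1,4], I[2,3]^2.
μ_θ-semistable layers: μ^(1)=53; μ^(2)=41; μ^(3)=17; μ^(4)=-25; μ^(5)=-67

((0, 0, 0, 1); (0, 0, 4, 0); (1, 0, 0, 0); (2, 2, 0, 0); (0, 2, 0, 0))


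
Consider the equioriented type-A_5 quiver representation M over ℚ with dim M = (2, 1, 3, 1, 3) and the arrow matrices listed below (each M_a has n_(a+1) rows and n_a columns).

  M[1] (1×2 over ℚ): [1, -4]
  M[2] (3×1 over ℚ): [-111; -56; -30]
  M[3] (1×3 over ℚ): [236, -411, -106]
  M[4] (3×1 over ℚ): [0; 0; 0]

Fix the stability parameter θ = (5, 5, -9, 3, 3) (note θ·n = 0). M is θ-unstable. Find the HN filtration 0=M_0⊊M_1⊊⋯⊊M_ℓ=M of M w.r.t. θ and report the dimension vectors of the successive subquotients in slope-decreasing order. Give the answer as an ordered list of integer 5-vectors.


Interval decomposition of M: I[1,1], I[1,3], I[3,3], I[3,4], I[5,5]^3.
HN type (ℓ=4): μ^(1)=5; μ^(2)=3; μ^(3)=1/3; μ^(4)=-9

((1, 0, 0, 0, 0); (0, 0, 0, 1, 3); (1, 1, 1, 0, 0); (0, 0, 2, 0, 0))


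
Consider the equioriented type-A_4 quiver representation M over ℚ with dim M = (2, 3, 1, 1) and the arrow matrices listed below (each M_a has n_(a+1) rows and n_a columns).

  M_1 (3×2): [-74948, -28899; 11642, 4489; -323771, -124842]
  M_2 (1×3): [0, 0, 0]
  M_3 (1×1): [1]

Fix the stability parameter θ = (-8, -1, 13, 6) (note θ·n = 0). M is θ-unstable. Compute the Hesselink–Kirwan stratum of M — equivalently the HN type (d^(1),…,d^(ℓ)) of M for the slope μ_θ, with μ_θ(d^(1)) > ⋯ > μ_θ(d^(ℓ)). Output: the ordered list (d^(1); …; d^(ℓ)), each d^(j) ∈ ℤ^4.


Via rank(M_{q-1}∘⋯∘M_p): M ≅ I[1,2]^2, I[2,2], I[3,4].
μ_θ-semistable layers: μ^(1)=19/2; μ^(2)=-1; μ^(3)=-8

((0, 0, 1, 1); (0, 3, 0, 0); (2, 0, 0, 0))


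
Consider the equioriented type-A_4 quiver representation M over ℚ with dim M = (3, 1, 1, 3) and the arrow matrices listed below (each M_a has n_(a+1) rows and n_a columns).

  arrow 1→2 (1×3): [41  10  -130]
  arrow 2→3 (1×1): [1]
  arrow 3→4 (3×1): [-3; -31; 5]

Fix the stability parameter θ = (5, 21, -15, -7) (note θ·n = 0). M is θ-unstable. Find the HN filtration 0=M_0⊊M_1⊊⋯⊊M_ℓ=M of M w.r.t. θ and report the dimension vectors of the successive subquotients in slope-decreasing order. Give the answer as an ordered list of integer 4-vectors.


Barcode: M ≅ I[1,1]^2, I[1,4], I[4,4]^2. HN layers by μ_θ (3 steps, strictly decreasing):
  μ^(1)=5; μ^(2)=1; μ^(3)=-7

((2, 0, 0, 0); (1, 1, 1, 1); (0, 0, 0, 2))


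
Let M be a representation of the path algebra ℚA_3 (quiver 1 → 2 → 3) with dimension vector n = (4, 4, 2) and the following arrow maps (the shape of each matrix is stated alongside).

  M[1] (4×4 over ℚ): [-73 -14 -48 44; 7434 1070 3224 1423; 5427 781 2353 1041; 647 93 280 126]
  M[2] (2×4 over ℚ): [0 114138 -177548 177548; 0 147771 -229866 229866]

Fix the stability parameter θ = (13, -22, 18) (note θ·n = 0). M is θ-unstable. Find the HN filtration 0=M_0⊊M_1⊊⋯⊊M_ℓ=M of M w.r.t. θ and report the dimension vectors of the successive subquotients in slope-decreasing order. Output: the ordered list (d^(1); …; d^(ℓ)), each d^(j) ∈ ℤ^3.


Interval decomposition of M: I[1,2]^3, I[1,3], I[3,3].
HN type (ℓ=2): μ^(1)=18; μ^(2)=-9/2

((0, 0, 2); (4, 4, 0))


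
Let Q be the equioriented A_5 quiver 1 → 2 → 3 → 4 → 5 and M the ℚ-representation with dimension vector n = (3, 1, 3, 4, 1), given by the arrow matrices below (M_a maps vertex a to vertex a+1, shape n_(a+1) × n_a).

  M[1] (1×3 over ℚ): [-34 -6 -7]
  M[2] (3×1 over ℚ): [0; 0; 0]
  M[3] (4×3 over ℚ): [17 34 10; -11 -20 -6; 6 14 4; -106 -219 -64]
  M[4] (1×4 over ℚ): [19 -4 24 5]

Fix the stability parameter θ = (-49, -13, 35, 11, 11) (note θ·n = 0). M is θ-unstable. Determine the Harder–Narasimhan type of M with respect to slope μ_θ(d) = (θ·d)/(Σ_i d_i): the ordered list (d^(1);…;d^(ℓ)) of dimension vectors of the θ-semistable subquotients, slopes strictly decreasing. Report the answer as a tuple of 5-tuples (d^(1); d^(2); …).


Via rank(M_{q-1}∘⋯∘M_p): M ≅ I[1,1]^2, I[1,2], I[3,3], I[3,4], I[3,5], I[4,4]^2.
μ_θ-semistable layers: μ^(1)=35; μ^(2)=23; μ^(3)=19; μ^(4)=11; μ^(5)=-13; μ^(6)=-49

((0, 0, 1, 0, 0); (0, 0, 1, 1, 0); (0, 0, 1, 1, 1); (0, 0, 0, 2, 0); (0, 1, 0, 0, 0); (3, 0, 0, 0, 0))


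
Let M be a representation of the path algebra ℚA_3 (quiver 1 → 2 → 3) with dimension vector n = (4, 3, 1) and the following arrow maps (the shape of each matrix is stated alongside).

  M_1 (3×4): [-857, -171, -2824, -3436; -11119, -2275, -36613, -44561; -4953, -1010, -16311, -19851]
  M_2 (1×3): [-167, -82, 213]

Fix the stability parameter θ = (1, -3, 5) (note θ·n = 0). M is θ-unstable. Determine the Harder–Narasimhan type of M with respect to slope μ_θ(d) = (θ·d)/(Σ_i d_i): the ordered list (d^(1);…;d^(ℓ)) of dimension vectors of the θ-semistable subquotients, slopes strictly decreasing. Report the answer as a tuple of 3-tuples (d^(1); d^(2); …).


Barcode: M ≅ I[1,1], I[1,2]^2, I[1,3]. HN layers by μ_θ (3 steps, strictly decreasing):
  μ^(1)=5; μ^(2)=1; μ^(3)=-1

((0, 0, 1); (1, 0, 0); (3, 3, 0))


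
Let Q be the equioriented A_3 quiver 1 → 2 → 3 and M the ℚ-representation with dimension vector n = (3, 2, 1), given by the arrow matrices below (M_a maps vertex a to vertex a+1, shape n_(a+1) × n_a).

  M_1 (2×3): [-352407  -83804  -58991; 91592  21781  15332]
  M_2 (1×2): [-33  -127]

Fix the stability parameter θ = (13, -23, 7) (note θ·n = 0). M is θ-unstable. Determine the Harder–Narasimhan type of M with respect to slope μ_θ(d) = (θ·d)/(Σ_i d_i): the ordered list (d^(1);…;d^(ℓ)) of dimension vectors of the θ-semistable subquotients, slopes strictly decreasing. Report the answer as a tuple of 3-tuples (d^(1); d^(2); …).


Via rank(M_{q-1}∘⋯∘M_p): M ≅ I[1,1], I[1,2], I[1,3].
μ_θ-semistable layers: μ^(1)=13; μ^(2)=7; μ^(3)=-5

((1, 0, 0); (0, 0, 1); (2, 2, 0))


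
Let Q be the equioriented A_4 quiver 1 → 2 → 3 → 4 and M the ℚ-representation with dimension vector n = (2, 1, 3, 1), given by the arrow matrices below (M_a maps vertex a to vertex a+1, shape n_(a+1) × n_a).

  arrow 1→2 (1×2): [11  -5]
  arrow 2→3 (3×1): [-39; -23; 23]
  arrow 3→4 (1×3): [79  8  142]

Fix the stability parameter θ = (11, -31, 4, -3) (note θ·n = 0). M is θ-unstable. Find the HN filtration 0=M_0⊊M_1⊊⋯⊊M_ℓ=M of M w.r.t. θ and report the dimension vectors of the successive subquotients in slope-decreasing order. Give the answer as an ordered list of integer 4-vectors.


Barcode: M ≅ I[1,1], I[1,4], I[3,3]^2. HN layers by μ_θ (4 steps, strictly decreasing):
  μ^(1)=11; μ^(2)=4; μ^(3)=1/2; μ^(4)=-10

((1, 0, 0, 0); (0, 0, 2, 0); (0, 0, 1, 1); (1, 1, 0, 0))


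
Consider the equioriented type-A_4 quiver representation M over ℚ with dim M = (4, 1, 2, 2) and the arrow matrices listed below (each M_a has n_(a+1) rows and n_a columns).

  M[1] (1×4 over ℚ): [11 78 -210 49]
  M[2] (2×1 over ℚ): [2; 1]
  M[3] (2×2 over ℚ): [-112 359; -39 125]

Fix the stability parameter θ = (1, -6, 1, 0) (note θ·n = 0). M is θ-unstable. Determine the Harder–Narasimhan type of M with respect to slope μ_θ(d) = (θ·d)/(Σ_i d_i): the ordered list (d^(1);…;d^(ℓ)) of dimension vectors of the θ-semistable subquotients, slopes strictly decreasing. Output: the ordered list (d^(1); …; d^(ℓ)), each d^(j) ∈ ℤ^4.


Via rank(M_{q-1}∘⋯∘M_p): M ≅ I[1,1]^3, I[1,4], I[3,4].
μ_θ-semistable layers: μ^(1)=1; μ^(2)=1/2; μ^(3)=-5/2

((3, 0, 0, 0); (0, 0, 2, 2); (1, 1, 0, 0))


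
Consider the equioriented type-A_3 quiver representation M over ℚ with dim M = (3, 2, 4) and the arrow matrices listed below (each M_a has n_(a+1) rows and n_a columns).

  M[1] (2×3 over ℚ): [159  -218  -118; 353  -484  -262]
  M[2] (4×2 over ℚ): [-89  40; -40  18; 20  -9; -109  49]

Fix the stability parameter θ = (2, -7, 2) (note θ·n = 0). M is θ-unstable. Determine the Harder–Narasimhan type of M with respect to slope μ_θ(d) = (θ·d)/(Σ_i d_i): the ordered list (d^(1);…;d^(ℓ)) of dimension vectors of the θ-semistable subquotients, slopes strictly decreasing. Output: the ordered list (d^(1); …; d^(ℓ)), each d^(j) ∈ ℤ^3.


Barcode: M ≅ I[1,1], I[1,3]^2, I[3,3]^2. HN layers by μ_θ (2 steps, strictly decreasing):
  μ^(1)=2; μ^(2)=-5/2

((1, 0, 4); (2, 2, 0))


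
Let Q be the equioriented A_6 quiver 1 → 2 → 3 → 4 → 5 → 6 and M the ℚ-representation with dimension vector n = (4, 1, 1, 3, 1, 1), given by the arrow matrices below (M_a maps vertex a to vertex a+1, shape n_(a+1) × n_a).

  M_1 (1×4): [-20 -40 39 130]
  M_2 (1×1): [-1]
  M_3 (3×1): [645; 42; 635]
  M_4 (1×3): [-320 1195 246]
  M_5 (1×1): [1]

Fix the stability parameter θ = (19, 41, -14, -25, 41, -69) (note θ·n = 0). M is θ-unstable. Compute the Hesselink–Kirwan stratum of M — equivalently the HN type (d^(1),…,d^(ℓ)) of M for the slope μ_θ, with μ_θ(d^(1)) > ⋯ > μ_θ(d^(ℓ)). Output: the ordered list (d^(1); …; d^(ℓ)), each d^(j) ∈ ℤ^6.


Via rank(M_{q-1}∘⋯∘M_p): M ≅ I[1,1]^3, I[1,4], I[4,4], I[4,6].
μ_θ-semistable layers: μ^(1)=19; μ^(2)=21/4; μ^(3)=-14; μ^(4)=-25

((3, 0, 0, 0, 0, 0); (1, 1, 1, 1, 0, 0); (0, 0, 0, 0, 1, 1); (0, 0, 0, 2, 0, 0))


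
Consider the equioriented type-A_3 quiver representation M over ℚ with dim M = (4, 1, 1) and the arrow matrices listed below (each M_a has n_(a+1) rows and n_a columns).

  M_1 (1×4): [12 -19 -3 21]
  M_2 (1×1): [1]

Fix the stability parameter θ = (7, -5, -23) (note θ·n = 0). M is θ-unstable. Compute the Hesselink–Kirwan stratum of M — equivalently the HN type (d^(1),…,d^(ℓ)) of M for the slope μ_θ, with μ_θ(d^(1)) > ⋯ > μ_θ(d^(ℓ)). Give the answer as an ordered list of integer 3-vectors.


Via rank(M_{q-1}∘⋯∘M_p): M ≅ I[1,1]^3, I[1,3].
μ_θ-semistable layers: μ^(1)=7; μ^(2)=-7

((3, 0, 0); (1, 1, 1))


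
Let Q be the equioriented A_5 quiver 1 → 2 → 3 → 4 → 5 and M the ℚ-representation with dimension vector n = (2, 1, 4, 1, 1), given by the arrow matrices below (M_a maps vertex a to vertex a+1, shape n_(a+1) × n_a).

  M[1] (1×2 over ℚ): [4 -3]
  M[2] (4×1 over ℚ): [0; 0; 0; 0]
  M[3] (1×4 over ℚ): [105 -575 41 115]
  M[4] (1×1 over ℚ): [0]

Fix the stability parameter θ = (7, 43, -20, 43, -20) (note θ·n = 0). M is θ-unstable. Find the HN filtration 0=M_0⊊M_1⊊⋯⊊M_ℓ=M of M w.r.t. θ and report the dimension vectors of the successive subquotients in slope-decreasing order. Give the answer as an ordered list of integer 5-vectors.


Interval decomposition of M: I[1,1], I[1,2], I[3,3]^3, I[3,4], I[5,5].
HN type (ℓ=3): μ^(1)=43; μ^(2)=7; μ^(3)=-20

((0, 1, 0, 1, 0); (2, 0, 0, 0, 0); (0, 0, 4, 0, 1))


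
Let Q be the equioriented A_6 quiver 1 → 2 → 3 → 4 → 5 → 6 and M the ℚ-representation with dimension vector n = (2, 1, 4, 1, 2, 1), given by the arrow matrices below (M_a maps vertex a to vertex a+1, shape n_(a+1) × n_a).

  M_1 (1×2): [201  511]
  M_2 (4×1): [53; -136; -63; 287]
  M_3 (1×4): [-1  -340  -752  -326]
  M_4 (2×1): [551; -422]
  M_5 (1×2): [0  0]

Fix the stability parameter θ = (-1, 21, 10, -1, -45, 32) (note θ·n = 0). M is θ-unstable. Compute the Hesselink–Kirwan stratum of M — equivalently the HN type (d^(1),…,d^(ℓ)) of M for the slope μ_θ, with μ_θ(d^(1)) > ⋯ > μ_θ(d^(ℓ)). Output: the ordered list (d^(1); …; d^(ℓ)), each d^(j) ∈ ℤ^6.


Via rank(M_{q-1}∘⋯∘M_p): M ≅ I[1,1], I[1,5], I[3,3]^3, I[5,5], I[6,6].
μ_θ-semistable layers: μ^(1)=32; μ^(2)=10; μ^(3)=-1; μ^(4)=-16/5; μ^(5)=-45

((0, 0, 0, 0, 0, 1); (0, 0, 3, 0, 0, 0); (1, 0, 0, 0, 0, 0); (1, 1, 1, 1, 1, 0); (0, 0, 0, 0, 1, 0))


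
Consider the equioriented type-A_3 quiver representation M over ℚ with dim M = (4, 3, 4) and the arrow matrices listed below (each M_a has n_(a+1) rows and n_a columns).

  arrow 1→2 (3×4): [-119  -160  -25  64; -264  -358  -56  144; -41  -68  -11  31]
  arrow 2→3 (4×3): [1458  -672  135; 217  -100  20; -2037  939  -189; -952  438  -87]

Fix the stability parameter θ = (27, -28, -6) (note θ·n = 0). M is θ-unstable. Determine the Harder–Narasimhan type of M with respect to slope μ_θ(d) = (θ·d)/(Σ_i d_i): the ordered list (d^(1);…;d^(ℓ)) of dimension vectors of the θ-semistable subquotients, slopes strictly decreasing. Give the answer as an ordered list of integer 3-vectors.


Via rank(M_{q-1}∘⋯∘M_p): M ≅ I[1,1], I[1,3]^3, I[3,3].
μ_θ-semistable layers: μ^(1)=27; μ^(2)=-7/3; μ^(3)=-6

((1, 0, 0); (3, 3, 3); (0, 0, 1))


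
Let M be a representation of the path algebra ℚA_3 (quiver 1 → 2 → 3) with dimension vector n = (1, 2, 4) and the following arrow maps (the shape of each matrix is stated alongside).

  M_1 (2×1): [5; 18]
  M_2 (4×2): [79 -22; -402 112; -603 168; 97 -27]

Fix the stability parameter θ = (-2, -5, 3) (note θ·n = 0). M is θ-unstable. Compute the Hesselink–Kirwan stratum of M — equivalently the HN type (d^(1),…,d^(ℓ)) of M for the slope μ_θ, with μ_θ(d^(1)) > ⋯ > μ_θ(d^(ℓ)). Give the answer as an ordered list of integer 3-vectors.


Via rank(M_{q-1}∘⋯∘M_p): M ≅ I[1,3], I[2,3], I[3,3]^2.
μ_θ-semistable layers: μ^(1)=3; μ^(2)=-7/2; μ^(3)=-5

((0, 0, 4); (1, 1, 0); (0, 1, 0))


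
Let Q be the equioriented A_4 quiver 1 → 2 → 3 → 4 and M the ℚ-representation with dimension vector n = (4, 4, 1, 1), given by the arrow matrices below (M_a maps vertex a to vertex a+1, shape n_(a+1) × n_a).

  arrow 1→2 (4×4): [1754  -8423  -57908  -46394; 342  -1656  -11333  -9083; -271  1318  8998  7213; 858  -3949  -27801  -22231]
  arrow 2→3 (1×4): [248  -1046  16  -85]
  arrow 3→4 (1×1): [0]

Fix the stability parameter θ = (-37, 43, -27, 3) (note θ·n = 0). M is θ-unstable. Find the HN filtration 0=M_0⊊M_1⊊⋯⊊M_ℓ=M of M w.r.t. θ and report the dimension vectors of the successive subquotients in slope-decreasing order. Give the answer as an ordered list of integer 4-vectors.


Interval decomposition of M: I[1,1], I[1,2]^2, I[1,3], I[2,2], I[4,4].
HN type (ℓ=4): μ^(1)=43; μ^(2)=8; μ^(3)=3; μ^(4)=-37

((0, 3, 0, 0); (0, 1, 1, 0); (0, 0, 0, 1); (4, 0, 0, 0))


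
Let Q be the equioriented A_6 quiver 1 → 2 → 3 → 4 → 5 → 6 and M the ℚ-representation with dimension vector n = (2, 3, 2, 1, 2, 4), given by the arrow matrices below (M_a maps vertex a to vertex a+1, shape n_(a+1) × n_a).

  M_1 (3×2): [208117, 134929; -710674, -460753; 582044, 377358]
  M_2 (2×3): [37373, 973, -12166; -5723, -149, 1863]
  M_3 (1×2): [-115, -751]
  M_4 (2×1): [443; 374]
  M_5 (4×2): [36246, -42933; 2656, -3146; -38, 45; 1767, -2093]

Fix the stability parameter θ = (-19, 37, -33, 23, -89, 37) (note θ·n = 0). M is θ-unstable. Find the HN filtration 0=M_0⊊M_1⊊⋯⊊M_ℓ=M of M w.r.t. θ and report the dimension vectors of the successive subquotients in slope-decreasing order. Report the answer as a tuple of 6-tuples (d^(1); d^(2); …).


Barcode: M ≅ I[1,2], I[1,6], I[2,3], I[5,6], I[6,6]^2. HN layers by μ_θ (5 steps, strictly decreasing):
  μ^(1)=37; μ^(2)=2; μ^(3)=-31/2; μ^(4)=-19; μ^(5)=-89

((0, 1, 0, 0, 0, 4); (0, 1, 1, 0, 0, 0); (0, 1, 1, 1, 1, 0); (2, 0, 0, 0, 0, 0); (0, 0, 0, 0, 1, 0))


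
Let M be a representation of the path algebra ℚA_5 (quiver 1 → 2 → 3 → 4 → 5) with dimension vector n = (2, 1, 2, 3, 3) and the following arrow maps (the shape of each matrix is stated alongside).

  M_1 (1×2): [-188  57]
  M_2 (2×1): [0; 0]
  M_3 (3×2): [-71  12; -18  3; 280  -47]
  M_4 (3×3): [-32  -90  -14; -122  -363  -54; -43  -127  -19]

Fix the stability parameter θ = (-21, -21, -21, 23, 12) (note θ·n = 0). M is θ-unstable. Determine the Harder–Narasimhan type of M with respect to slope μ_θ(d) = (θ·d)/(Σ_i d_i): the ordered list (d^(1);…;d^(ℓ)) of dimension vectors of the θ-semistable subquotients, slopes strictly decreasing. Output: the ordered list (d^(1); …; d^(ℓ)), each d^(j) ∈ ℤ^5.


Barcode: M ≅ I[1,1], I[1,2], I[3,5]^2, I[4,5]. HN layers by μ_θ (2 steps, strictly decreasing):
  μ^(1)=35/2; μ^(2)=-21

((0, 0, 0, 3, 3); (2, 1, 2, 0, 0))


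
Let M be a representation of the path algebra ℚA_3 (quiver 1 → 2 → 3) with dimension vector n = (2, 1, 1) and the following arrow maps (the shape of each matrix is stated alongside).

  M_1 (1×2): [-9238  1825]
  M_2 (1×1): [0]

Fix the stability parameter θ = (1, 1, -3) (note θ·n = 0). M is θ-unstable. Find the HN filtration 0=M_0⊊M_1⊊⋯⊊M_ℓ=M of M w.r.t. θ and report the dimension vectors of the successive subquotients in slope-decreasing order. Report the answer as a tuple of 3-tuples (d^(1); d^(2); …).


Barcode: M ≅ I[1,1], I[1,2], I[3,3]. HN layers by μ_θ (2 steps, strictly decreasing):
  μ^(1)=1; μ^(2)=-3

((2, 1, 0); (0, 0, 1))


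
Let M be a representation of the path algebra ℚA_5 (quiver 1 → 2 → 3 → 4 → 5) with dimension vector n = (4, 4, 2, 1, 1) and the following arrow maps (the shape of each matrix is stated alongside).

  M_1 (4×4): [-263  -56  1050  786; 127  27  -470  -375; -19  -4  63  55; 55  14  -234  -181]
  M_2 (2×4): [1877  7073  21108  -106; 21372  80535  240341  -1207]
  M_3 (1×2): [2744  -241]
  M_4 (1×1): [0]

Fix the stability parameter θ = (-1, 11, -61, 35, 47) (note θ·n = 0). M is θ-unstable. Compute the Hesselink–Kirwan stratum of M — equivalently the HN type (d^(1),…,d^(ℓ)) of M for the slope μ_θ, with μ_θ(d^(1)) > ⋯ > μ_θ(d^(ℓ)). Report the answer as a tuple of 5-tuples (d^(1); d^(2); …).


Interval decomposition of M: I[1,2]^2, I[1,3], I[1,4], I[5,5].
HN type (ℓ=5): μ^(1)=47; μ^(2)=35; μ^(3)=11; μ^(4)=-1; μ^(5)=-17

((0, 0, 0, 0, 1); (0, 0, 0, 1, 0); (0, 2, 0, 0, 0); (2, 0, 0, 0, 0); (2, 2, 2, 0, 0))


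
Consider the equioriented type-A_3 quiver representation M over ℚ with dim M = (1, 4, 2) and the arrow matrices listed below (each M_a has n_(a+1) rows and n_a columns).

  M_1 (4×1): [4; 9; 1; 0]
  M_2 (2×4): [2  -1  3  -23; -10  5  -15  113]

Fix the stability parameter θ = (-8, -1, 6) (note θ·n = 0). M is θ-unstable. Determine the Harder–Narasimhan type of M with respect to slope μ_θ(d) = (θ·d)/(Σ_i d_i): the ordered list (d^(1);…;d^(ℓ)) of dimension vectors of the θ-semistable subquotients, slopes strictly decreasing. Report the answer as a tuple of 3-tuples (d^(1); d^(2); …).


Barcode: M ≅ I[1,3], I[2,2]^2, I[2,3]. HN layers by μ_θ (3 steps, strictly decreasing):
  μ^(1)=6; μ^(2)=-1; μ^(3)=-8

((0, 0, 2); (0, 4, 0); (1, 0, 0))
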